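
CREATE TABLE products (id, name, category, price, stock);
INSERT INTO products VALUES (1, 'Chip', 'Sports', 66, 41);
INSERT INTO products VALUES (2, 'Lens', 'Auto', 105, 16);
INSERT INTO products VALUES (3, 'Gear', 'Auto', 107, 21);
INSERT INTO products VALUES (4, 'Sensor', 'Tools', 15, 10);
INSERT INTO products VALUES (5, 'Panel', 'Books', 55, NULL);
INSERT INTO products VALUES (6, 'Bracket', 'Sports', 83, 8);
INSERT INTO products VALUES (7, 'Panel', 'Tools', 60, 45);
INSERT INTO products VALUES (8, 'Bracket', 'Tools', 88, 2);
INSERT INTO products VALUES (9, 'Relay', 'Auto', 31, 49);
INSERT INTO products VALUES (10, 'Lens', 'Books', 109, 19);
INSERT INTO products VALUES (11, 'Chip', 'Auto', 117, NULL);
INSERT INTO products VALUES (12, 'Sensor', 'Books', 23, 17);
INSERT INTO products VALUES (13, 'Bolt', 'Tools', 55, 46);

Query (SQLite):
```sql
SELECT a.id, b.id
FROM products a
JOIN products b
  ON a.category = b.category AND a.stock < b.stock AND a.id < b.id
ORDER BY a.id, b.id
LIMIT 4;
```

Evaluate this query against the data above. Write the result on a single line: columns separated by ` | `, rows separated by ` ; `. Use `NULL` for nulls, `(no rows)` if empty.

Pairs (a,b) with same category, a.stock < b.stock, a.id < b.id.
category groups: Auto:{2,3,9,11} Books:{5,10,12} Sports:{1,6} Tools:{4,7,8,13}
Ordered by (a.id, b.id); first 4.

2 | 3 ; 2 | 9 ; 3 | 9 ; 4 | 7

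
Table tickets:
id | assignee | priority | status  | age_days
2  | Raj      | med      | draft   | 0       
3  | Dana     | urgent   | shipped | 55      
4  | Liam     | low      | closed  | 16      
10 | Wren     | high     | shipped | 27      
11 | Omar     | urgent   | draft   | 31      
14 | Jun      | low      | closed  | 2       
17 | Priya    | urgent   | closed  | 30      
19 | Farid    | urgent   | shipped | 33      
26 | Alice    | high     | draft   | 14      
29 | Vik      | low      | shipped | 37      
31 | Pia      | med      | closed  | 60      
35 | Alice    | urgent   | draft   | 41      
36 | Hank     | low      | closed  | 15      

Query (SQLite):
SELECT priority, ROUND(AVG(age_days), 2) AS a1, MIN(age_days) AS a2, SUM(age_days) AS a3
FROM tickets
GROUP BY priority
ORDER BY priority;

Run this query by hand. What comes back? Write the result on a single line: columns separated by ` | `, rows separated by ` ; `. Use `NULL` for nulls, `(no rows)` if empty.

Group tickets by priority.
Per group compute: ROUND(AVG(age_days), 2), MIN(age_days), SUM(age_days).
  high: ids {10, 26} → ROUND(AVG(age_days), 2)=20.5, MIN(age_days)=14, SUM(age_days)=41
  low: ids {4, 14, 29, 36} → ROUND(AVG(age_days), 2)=17.5, MIN(age_days)=2, SUM(age_days)=70
  med: ids {2, 31} → ROUND(AVG(age_days), 2)=30, MIN(age_days)=0, SUM(age_days)=60
  urgent: ids {3, 11, 17, 19, 35} → ROUND(AVG(age_days), 2)=38, MIN(age_days)=30, SUM(age_days)=190

high | 20.5 | 14 | 41 ; low | 17.5 | 2 | 70 ; med | 30 | 0 | 60 ; urgent | 38 | 30 | 190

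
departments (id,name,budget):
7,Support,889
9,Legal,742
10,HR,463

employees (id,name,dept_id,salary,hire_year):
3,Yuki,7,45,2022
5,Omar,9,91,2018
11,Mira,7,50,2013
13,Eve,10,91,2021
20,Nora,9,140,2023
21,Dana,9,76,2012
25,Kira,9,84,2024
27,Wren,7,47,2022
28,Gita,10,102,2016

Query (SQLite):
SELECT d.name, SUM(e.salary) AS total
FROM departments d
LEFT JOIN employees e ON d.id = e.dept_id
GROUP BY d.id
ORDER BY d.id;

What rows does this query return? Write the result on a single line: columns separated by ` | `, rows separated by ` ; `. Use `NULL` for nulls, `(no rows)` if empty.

LEFT JOIN keeps every departments row; unmatched ones get NULL for employees columns.
Group by departments.id and compute SUM(e.salary). SUM over an all-NULL group is NULL.
  7: ids {3, 11, 27} → SUM(e.salary)=142
  9: ids {5, 20, 21, 25} → SUM(e.salary)=391
  10: ids {13, 28} → SUM(e.salary)=193

Support | 142 ; Legal | 391 ; HR | 193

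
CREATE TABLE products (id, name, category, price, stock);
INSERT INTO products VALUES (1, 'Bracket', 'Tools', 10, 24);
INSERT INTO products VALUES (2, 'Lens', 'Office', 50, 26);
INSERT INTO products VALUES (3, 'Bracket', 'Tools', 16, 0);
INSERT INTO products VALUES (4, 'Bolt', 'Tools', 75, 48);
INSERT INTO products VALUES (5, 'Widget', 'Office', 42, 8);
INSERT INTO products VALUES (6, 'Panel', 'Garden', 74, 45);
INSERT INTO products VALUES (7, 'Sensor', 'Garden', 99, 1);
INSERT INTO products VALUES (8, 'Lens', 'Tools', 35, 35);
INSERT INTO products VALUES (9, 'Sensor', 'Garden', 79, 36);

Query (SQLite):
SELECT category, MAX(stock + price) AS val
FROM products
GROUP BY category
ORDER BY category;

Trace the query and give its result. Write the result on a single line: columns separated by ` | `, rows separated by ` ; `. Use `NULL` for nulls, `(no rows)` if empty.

For each row compute stock + price.
Group by category; take MAX of the expression per group.
  Garden: ids {6, 7, 9} → MAX(stock + price)=119
  Office: ids {2, 5} → MAX(stock + price)=76
  Tools: ids {1, 3, 4, 8} → MAX(stock + price)=123

Garden | 119 ; Office | 76 ; Tools | 123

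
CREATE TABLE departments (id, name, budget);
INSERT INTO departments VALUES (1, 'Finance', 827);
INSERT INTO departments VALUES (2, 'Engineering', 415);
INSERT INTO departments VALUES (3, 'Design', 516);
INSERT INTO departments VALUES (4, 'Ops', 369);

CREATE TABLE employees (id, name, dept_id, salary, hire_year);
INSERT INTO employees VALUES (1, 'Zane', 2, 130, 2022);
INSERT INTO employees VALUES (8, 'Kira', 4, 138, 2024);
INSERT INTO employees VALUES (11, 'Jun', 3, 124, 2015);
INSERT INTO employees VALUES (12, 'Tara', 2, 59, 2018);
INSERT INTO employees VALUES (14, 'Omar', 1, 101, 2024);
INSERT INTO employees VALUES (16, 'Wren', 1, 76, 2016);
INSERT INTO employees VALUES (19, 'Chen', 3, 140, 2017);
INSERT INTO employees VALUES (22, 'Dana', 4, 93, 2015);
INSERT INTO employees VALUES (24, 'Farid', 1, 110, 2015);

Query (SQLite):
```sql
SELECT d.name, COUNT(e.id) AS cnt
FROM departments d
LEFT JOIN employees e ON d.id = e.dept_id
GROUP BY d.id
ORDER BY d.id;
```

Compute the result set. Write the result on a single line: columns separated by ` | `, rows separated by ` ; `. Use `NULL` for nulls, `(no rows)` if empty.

Finance | 3 ; Engineering | 2 ; Design | 2 ; Ops | 2

LEFT JOIN keeps every departments row; unmatched ones get NULL for employees columns.
Group by departments.id and compute COUNT(e.id). COUNT(col) of an all-NULL group is 0.
  1: ids {14, 16, 24} → COUNT(e.id)=3
  2: ids {1, 12} → COUNT(e.id)=2
  3: ids {11, 19} → COUNT(e.id)=2
  4: ids {8, 22} → COUNT(e.id)=2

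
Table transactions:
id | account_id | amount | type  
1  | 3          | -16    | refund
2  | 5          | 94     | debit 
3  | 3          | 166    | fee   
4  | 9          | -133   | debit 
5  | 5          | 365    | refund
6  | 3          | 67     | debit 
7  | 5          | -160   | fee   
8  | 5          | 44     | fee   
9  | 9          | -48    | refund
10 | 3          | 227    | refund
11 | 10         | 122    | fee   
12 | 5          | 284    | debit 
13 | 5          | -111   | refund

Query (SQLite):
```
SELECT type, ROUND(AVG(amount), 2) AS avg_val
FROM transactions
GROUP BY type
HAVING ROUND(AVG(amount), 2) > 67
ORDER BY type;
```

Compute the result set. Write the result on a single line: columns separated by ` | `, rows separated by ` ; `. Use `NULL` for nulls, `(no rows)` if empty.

debit | 78 ; refund | 83.4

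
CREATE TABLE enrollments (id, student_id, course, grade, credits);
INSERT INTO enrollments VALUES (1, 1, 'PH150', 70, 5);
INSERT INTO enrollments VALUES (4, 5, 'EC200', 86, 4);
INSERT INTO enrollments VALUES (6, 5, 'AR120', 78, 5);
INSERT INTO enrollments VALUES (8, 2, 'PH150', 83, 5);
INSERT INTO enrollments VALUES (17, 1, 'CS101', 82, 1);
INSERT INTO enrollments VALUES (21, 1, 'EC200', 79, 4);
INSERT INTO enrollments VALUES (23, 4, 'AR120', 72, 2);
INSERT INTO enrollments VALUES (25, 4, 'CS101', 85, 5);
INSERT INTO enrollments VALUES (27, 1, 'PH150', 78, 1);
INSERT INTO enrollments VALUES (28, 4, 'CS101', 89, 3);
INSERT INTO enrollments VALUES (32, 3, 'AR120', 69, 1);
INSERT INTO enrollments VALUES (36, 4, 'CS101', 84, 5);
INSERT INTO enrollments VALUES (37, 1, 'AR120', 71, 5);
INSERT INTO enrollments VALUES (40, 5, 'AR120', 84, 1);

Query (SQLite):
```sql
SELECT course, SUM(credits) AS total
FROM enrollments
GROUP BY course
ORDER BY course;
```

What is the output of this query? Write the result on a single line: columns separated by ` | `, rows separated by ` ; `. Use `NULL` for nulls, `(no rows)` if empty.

AR120 | 14 ; CS101 | 14 ; EC200 | 8 ; PH150 | 11

Partition enrollments by course; compute SUM(credits) within each group.
  AR120: ids {6, 23, 32, 37, 40} → SUM(credits)=14
  CS101: ids {17, 25, 28, 36} → SUM(credits)=14
  EC200: ids {4, 21} → SUM(credits)=8
  PH150: ids {1, 8, 27} → SUM(credits)=11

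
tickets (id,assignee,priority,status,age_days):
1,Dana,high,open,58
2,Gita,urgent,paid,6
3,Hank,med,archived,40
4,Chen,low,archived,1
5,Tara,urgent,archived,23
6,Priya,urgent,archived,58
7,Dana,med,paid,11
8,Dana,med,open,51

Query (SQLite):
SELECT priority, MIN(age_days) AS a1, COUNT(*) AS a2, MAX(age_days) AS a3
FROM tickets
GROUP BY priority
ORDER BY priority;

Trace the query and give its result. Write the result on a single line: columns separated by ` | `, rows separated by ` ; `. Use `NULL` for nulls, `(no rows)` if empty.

high | 58 | 1 | 58 ; low | 1 | 1 | 1 ; med | 11 | 3 | 51 ; urgent | 6 | 3 | 58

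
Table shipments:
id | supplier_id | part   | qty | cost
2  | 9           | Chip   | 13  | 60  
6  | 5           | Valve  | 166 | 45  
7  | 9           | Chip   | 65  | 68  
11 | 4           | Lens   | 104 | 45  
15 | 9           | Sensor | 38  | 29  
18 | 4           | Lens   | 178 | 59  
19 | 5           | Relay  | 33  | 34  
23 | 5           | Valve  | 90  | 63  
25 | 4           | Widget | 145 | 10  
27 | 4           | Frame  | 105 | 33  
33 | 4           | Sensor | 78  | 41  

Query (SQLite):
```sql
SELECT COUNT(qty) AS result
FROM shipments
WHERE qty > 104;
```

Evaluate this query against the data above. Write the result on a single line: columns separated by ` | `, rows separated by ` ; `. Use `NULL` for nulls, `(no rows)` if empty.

4

Rows where qty > 104 → qty values: [166, 178, 145, 105].
COUNT(qty) counts non-NULL values → 4.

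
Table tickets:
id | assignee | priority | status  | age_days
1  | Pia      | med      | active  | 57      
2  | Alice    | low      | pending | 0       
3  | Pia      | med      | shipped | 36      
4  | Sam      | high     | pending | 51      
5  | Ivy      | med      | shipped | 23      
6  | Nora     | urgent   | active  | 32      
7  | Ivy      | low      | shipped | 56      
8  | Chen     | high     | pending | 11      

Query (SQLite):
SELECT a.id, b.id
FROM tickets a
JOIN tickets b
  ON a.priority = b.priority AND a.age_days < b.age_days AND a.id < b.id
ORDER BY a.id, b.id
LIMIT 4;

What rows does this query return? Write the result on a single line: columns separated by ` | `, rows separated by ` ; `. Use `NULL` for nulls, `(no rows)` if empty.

Pairs (a,b) with same priority, a.age_days < b.age_days, a.id < b.id.
priority groups: high:{4,8} low:{2,7} med:{1,3,5} urgent:{6}
Ordered by (a.id, b.id); first 4.

2 | 7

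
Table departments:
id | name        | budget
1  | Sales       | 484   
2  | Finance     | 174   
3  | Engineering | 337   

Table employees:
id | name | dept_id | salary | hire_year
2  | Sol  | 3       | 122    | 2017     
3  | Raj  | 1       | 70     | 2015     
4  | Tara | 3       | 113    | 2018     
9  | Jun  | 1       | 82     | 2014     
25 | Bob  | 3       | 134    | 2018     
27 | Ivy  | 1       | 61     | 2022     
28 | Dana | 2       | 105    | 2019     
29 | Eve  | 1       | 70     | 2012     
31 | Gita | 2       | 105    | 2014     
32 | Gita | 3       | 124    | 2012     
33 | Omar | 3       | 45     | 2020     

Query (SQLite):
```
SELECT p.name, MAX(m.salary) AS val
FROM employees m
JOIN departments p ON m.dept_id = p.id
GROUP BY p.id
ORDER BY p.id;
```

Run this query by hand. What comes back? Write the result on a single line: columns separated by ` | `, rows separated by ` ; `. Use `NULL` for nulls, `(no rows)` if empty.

Join each employees row to its departments via dept_id.
Group joined rows by departments.id; compute MAX(m.salary) per group.
  1: ids {3, 9, 27, 29} → MAX(m.salary)=82
  2: ids {28, 31} → MAX(m.salary)=105
  3: ids {2, 4, 25, 32, 33} → MAX(m.salary)=134

Sales | 82 ; Finance | 105 ; Engineering | 134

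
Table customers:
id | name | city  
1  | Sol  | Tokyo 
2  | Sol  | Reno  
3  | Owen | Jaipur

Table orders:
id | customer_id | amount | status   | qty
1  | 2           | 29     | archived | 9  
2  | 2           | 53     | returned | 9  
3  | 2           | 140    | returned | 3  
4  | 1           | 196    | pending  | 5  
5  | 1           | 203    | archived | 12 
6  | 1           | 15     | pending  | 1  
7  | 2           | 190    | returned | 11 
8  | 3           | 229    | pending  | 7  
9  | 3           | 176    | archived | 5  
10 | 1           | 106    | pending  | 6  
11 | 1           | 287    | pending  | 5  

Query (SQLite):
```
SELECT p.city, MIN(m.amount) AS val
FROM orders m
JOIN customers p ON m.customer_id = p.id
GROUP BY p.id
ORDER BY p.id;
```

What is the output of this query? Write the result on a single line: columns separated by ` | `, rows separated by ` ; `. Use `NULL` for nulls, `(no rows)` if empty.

Join each orders row to its customers via customer_id.
Group joined rows by customers.id; compute MIN(m.amount) per group.
  1: ids {4, 5, 6, 10, 11} → MIN(m.amount)=15
  2: ids {1, 2, 3, 7} → MIN(m.amount)=29
  3: ids {8, 9} → MIN(m.amount)=176

Tokyo | 15 ; Reno | 29 ; Jaipur | 176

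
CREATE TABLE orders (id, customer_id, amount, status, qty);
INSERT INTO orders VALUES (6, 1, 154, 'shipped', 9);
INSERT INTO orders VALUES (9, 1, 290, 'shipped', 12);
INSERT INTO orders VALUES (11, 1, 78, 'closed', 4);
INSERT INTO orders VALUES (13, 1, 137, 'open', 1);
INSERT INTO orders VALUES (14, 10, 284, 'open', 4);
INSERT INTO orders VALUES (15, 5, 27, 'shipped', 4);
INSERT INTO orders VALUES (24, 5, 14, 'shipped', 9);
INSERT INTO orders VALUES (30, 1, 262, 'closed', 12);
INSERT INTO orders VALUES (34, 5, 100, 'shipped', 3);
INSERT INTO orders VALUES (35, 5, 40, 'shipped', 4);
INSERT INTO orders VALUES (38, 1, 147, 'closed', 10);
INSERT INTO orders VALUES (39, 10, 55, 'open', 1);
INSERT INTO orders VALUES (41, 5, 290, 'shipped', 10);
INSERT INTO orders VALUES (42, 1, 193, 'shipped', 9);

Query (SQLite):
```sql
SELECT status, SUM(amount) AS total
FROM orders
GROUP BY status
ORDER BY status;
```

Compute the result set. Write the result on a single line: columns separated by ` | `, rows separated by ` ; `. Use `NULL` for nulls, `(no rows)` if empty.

closed | 487 ; open | 476 ; shipped | 1108

Partition orders by status; compute SUM(amount) within each group.
  closed: ids {11, 30, 38} → SUM(amount)=487
  open: ids {13, 14, 39} → SUM(amount)=476
  shipped: ids {6, 9, 15, 24, 34, 35, 41, 42} → SUM(amount)=1108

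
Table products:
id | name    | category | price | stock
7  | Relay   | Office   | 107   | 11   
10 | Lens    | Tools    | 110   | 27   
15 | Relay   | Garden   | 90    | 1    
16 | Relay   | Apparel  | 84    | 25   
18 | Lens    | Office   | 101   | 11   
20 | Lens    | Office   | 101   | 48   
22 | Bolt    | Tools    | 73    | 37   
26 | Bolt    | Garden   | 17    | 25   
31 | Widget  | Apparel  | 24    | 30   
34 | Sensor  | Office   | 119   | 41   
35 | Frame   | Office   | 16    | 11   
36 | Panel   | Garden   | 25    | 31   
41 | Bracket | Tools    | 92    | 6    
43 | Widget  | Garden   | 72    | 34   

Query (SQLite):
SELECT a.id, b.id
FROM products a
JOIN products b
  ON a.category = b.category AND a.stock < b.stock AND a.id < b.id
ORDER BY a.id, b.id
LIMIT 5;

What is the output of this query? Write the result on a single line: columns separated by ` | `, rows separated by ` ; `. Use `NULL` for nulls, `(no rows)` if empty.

Pairs (a,b) with same category, a.stock < b.stock, a.id < b.id.
category groups: Apparel:{16,31} Garden:{15,26,36,43} Office:{7,18,20,34,35} Tools:{10,22,41}
Ordered by (a.id, b.id); first 5.

7 | 20 ; 7 | 34 ; 10 | 22 ; 15 | 26 ; 15 | 36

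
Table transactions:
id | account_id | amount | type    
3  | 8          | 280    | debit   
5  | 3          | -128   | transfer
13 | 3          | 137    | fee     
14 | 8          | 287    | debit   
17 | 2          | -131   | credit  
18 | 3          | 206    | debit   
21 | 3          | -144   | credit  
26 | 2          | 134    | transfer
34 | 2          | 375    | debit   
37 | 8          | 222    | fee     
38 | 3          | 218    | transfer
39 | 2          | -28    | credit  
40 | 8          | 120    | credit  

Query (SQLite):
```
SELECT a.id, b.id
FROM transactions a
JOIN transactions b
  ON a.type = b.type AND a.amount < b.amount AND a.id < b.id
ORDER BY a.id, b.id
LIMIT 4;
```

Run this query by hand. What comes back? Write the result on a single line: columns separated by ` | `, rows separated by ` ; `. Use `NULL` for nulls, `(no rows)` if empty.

3 | 14 ; 3 | 34 ; 5 | 26 ; 5 | 38

Pairs (a,b) with same type, a.amount < b.amount, a.id < b.id.
type groups: credit:{17,21,39,40} debit:{3,14,18,34} fee:{13,37} transfer:{5,26,38}
Ordered by (a.id, b.id); first 4.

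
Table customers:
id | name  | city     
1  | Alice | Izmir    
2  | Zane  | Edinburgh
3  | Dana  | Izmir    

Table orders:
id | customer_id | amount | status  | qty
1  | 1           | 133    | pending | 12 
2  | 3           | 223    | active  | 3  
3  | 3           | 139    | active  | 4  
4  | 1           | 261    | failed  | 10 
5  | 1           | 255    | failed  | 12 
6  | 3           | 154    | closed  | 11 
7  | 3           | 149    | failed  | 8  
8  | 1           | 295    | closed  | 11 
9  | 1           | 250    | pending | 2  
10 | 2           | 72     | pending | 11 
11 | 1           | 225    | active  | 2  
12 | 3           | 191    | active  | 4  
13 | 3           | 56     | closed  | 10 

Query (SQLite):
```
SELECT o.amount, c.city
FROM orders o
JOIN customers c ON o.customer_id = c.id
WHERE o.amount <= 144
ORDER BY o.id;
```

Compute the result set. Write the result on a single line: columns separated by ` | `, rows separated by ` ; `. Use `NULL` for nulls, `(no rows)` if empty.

133 | Izmir ; 139 | Izmir ; 72 | Edinburgh ; 56 | Izmir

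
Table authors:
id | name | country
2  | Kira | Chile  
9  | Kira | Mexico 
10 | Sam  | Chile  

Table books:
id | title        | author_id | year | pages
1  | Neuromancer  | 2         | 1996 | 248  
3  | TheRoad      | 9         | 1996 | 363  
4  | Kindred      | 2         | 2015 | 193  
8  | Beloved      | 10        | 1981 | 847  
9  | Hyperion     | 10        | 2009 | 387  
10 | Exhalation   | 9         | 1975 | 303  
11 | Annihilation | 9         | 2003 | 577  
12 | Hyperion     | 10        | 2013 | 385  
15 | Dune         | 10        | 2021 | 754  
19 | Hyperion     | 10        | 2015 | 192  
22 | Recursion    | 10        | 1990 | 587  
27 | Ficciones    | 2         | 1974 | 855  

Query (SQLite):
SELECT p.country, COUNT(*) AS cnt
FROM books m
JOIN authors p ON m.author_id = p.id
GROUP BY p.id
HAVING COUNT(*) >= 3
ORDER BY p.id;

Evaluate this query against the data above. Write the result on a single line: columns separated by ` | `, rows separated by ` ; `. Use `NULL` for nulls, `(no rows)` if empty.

Chile | 3 ; Mexico | 3 ; Chile | 6

Join each books row to its authors via author_id.
Group joined rows by authors.id; compute COUNT(*) per group.
HAVING: keep groups with count ≥ 3.
  2: ids {1, 4, 27} → COUNT(*)=3
  9: ids {3, 10, 11} → COUNT(*)=3
  10: ids {8, 9, 12, 15, 19, 22} → COUNT(*)=6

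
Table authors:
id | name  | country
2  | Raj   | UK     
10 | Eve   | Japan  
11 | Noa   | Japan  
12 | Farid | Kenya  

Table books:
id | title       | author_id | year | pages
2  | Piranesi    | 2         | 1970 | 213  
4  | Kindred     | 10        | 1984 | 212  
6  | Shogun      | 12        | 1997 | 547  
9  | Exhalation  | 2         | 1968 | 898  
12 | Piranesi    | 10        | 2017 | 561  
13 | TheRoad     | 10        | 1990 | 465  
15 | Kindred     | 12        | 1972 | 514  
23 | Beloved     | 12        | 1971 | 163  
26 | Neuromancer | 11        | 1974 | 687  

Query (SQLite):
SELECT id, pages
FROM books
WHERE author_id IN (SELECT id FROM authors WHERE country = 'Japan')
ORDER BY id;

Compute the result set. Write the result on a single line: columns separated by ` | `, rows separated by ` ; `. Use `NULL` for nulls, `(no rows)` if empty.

Inner query: authors.id where country = 'Japan'.
Outer: keep books rows whose author_id is in that set.
Inner query → {10, 11}

4 | 212 ; 12 | 561 ; 13 | 465 ; 26 | 687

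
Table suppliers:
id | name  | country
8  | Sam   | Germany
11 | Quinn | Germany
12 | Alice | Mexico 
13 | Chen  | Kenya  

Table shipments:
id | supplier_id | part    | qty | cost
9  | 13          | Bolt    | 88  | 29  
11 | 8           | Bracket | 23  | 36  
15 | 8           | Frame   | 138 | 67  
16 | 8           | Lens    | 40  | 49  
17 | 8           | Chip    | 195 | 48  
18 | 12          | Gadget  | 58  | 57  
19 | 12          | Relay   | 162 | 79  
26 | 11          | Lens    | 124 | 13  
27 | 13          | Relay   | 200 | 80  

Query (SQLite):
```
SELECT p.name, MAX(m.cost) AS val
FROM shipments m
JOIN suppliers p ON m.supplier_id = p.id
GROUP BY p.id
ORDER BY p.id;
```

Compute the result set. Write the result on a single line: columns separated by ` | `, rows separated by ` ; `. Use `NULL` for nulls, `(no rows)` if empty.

Join each shipments row to its suppliers via supplier_id.
Group joined rows by suppliers.id; compute MAX(m.cost) per group.
  8: ids {11, 15, 16, 17} → MAX(m.cost)=67
  11: ids {26} → MAX(m.cost)=13
  12: ids {18, 19} → MAX(m.cost)=79
  13: ids {9, 27} → MAX(m.cost)=80

Sam | 67 ; Quinn | 13 ; Alice | 79 ; Chen | 80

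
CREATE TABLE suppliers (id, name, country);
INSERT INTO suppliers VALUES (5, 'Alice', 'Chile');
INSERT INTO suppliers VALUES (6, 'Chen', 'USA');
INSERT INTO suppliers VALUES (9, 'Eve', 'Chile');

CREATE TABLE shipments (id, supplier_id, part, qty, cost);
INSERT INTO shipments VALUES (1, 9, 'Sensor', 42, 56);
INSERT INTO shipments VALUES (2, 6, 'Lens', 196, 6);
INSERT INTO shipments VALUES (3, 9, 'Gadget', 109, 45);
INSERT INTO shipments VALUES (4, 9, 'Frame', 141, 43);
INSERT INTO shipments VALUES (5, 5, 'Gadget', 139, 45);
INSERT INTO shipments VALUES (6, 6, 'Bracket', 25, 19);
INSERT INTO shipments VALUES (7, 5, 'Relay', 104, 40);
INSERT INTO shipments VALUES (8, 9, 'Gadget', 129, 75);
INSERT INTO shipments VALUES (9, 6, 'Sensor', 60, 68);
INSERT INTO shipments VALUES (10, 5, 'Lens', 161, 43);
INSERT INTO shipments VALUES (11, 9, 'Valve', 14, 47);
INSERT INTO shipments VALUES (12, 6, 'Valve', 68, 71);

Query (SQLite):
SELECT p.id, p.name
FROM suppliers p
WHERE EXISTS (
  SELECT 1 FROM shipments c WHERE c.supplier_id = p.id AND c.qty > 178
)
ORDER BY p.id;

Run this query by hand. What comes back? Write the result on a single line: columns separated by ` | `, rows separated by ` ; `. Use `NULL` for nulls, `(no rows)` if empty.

6 | Chen

For each suppliers row, check whether any shipments with matching supplier_id has qty > 178.
Keep rows where that is true.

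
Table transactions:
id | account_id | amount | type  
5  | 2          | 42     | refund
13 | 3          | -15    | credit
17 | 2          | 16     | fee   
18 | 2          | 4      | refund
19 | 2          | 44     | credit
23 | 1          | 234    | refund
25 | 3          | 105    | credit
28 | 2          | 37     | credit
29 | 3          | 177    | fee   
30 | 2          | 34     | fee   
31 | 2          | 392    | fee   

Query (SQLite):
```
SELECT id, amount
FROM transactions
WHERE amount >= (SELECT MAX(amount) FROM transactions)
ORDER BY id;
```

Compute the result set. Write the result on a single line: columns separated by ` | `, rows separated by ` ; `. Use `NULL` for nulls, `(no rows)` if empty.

31 | 392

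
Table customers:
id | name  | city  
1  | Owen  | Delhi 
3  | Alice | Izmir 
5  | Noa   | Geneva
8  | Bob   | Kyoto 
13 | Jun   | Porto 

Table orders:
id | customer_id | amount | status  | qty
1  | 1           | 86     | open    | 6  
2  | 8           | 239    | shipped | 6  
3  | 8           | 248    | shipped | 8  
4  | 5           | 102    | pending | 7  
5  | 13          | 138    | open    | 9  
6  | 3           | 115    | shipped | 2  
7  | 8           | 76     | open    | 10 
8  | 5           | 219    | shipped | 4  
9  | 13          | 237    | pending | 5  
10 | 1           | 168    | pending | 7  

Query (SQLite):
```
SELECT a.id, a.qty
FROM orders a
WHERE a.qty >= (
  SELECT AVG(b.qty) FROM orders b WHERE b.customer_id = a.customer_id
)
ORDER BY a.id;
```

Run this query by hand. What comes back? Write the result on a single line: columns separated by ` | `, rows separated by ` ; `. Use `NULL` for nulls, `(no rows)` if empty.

For each orders row a, compute AVG(qty) over rows sharing a.customer_id.
Keep row a if a.qty >= that per-group AVG.
  customer_id=1: AVG(qty) = 6.5
  customer_id=3: AVG(qty) = 2.0
  customer_id=5: AVG(qty) = 5.5
  customer_id=8: AVG(qty) = 8.0
  customer_id=13: AVG(qty) = 7.0

3 | 8 ; 4 | 7 ; 5 | 9 ; 6 | 2 ; 7 | 10 ; 10 | 7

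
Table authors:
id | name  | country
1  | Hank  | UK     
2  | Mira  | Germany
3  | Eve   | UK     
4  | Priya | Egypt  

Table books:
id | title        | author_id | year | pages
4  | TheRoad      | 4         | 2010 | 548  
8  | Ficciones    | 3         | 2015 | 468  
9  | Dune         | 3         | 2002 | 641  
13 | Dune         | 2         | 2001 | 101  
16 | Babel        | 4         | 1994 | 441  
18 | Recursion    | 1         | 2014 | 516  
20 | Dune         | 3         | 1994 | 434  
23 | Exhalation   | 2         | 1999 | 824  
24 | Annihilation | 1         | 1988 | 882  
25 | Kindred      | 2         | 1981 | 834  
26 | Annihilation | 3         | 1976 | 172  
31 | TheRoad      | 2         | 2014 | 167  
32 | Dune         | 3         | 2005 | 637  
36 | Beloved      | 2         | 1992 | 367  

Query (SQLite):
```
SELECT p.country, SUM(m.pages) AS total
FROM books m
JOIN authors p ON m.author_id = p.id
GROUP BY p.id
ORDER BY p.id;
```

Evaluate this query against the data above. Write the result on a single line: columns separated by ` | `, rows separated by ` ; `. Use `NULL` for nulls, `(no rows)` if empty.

Join each books row to its authors via author_id.
Group joined rows by authors.id; compute SUM(m.pages) per group.
  1: ids {18, 24} → SUM(m.pages)=1398
  2: ids {13, 23, 25, 31, 36} → SUM(m.pages)=2293
  3: ids {8, 9, 20, 26, 32} → SUM(m.pages)=2352
  4: ids {4, 16} → SUM(m.pages)=989

UK | 1398 ; Germany | 2293 ; UK | 2352 ; Egypt | 989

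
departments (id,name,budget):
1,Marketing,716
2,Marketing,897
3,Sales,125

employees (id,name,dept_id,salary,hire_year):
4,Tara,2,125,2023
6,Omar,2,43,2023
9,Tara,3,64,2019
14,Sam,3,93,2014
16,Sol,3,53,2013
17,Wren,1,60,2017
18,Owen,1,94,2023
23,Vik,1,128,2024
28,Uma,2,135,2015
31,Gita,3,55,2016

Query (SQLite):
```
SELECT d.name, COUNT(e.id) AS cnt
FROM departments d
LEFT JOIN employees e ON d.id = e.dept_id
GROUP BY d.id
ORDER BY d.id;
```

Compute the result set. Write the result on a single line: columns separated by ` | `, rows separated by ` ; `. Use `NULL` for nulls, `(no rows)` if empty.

LEFT JOIN keeps every departments row; unmatched ones get NULL for employees columns.
Group by departments.id and compute COUNT(e.id). COUNT(col) of an all-NULL group is 0.
  1: ids {17, 18, 23} → COUNT(e.id)=3
  2: ids {4, 6, 28} → COUNT(e.id)=3
  3: ids {9, 14, 16, 31} → COUNT(e.id)=4

Marketing | 3 ; Marketing | 3 ; Sales | 4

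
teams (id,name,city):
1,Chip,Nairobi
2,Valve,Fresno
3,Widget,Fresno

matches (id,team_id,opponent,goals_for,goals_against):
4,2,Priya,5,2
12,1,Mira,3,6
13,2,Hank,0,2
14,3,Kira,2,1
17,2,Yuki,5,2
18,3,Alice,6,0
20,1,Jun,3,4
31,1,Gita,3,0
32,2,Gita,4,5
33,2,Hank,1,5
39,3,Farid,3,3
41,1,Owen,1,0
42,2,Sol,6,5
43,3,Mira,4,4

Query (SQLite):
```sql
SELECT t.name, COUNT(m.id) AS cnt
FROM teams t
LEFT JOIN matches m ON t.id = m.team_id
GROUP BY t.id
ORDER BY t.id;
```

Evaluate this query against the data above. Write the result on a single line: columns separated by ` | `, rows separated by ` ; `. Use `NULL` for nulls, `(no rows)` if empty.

Chip | 4 ; Valve | 6 ; Widget | 4

LEFT JOIN keeps every teams row; unmatched ones get NULL for matches columns.
Group by teams.id and compute COUNT(m.id). COUNT(col) of an all-NULL group is 0.
  1: ids {12, 20, 31, 41} → COUNT(m.id)=4
  2: ids {4, 13, 17, 32, 33, 42} → COUNT(m.id)=6
  3: ids {14, 18, 39, 43} → COUNT(m.id)=4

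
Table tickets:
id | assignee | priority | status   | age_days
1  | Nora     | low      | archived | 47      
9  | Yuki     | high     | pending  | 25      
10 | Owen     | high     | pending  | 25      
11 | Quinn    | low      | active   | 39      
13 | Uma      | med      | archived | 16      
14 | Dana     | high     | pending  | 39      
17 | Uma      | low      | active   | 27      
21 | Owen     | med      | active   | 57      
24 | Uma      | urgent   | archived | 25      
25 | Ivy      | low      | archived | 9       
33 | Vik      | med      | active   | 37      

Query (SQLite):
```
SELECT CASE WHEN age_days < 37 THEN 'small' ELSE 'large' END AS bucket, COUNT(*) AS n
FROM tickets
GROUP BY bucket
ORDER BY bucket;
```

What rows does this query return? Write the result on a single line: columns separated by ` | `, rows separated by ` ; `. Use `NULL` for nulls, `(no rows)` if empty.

Bucket rows by age_days < 37 → 'small' else 'large'; count each bucket.

large | 5 ; small | 6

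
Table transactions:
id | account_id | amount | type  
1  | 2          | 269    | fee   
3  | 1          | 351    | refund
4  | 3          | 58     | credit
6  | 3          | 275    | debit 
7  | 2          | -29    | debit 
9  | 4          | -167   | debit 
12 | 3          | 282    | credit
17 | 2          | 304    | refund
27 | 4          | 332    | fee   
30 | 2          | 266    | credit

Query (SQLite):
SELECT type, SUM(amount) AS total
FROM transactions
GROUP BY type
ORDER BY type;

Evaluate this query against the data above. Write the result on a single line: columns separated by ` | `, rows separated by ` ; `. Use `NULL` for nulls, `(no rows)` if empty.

credit | 606 ; debit | 79 ; fee | 601 ; refund | 655

Partition transactions by type; compute SUM(amount) within each group.
  credit: ids {4, 12, 30} → SUM(amount)=606
  debit: ids {6, 7, 9} → SUM(amount)=79
  fee: ids {1, 27} → SUM(amount)=601
  refund: ids {3, 17} → SUM(amount)=655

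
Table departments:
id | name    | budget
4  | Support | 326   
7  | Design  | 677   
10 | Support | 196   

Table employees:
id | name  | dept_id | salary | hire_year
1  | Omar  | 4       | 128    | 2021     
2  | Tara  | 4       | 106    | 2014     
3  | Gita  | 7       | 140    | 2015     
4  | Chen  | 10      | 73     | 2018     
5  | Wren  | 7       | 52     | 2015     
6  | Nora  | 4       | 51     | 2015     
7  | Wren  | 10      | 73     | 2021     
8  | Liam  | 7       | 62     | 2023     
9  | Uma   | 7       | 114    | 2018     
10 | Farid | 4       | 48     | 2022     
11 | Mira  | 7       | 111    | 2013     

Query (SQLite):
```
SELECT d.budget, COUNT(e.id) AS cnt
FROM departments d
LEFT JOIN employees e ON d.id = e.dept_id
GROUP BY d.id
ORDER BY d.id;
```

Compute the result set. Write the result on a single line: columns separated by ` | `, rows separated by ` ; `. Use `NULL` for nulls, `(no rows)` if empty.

326 | 4 ; 677 | 5 ; 196 | 2

LEFT JOIN keeps every departments row; unmatched ones get NULL for employees columns.
Group by departments.id and compute COUNT(e.id). COUNT(col) of an all-NULL group is 0.
  4: ids {1, 2, 6, 10} → COUNT(e.id)=4
  7: ids {3, 5, 8, 9, 11} → COUNT(e.id)=5
  10: ids {4, 7} → COUNT(e.id)=2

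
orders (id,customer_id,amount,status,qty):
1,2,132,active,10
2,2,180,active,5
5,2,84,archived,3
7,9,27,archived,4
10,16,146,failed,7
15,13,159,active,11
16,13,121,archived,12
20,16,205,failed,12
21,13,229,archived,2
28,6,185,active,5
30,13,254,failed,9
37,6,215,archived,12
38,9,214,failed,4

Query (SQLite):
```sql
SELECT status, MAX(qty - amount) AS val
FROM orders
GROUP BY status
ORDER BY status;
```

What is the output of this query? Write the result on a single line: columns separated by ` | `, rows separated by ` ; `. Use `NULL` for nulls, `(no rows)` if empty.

active | -122 ; archived | -23 ; failed | -139

For each row compute qty - amount.
Group by status; take MAX of the expression per group.
  active: ids {1, 2, 15, 28} → MAX(qty - amount)=-122
  archived: ids {5, 7, 16, 21, 37} → MAX(qty - amount)=-23
  failed: ids {10, 20, 30, 38} → MAX(qty - amount)=-139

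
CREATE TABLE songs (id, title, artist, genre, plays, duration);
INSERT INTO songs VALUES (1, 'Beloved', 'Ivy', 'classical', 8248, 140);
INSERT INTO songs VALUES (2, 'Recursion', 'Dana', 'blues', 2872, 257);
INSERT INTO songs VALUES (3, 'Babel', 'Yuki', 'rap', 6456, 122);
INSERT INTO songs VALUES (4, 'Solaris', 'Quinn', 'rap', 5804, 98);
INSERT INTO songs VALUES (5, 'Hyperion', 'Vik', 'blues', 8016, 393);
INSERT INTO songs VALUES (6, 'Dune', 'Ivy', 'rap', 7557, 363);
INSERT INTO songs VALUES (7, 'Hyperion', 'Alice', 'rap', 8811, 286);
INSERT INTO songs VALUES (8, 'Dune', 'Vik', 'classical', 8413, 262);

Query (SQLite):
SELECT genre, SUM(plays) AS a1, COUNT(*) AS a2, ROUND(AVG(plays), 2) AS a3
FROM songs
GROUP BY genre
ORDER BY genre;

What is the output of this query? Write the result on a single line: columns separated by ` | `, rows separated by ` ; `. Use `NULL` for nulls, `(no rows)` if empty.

Group songs by genre.
Per group compute: SUM(plays), COUNT(*), ROUND(AVG(plays), 2).
  blues: ids {2, 5} → SUM(plays)=10888, COUNT(*)=2, ROUND(AVG(plays), 2)=5444
  classical: ids {1, 8} → SUM(plays)=16661, COUNT(*)=2, ROUND(AVG(plays), 2)=8330.5
  rap: ids {3, 4, 6, 7} → SUM(plays)=28628, COUNT(*)=4, ROUND(AVG(plays), 2)=7157

blues | 10888 | 2 | 5444 ; classical | 16661 | 2 | 8330.5 ; rap | 28628 | 4 | 7157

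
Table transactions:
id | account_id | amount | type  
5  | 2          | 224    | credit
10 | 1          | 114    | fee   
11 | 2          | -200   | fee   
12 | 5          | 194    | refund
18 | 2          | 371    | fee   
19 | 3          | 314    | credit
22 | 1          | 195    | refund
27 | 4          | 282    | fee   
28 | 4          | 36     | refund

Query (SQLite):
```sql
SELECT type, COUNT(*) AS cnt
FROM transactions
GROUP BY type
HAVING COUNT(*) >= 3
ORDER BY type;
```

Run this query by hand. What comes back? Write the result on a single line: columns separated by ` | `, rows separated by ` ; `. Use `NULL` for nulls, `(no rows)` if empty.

fee | 4 ; refund | 3

Partition transactions by type; compute COUNT(*) within each group.
HAVING: keep groups with count ≥ 3.
  credit: ids {5, 19} → COUNT(*)=2
  fee: ids {10, 11, 18, 27} → COUNT(*)=4
  refund: ids {12, 22, 28} → COUNT(*)=3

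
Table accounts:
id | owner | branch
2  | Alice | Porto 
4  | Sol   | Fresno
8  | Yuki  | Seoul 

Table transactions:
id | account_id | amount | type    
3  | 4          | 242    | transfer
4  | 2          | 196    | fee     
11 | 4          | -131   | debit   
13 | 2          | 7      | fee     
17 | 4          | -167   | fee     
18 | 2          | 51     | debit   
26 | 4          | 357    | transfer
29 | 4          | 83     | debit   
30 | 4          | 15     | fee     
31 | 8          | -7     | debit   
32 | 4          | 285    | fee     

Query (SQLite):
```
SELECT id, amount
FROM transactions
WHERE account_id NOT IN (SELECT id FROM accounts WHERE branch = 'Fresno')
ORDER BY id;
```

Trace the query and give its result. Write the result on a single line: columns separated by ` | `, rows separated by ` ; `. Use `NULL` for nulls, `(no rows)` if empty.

4 | 196 ; 13 | 7 ; 18 | 51 ; 31 | -7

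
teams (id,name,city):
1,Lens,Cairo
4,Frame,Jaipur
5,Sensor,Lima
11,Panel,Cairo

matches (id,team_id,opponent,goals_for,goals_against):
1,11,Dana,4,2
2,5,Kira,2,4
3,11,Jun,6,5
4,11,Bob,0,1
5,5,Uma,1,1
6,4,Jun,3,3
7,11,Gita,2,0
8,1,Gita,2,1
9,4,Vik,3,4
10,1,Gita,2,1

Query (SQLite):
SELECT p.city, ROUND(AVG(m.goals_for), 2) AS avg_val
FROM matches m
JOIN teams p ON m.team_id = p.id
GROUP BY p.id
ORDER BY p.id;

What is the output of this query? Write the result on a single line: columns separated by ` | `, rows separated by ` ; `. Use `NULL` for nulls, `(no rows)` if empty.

Join each matches row to its teams via team_id.
Group joined rows by teams.id; compute ROUND(AVG(m.goals_for), 2) per group.
  1: ids {8, 10} → ROUND(AVG(m.goals_for), 2)=2
  4: ids {6, 9} → ROUND(AVG(m.goals_for), 2)=3
  5: ids {2, 5} → ROUND(AVG(m.goals_for), 2)=1.5
  11: ids {1, 3, 4, 7} → ROUND(AVG(m.goals_for), 2)=3

Cairo | 2 ; Jaipur | 3 ; Lima | 1.5 ; Cairo | 3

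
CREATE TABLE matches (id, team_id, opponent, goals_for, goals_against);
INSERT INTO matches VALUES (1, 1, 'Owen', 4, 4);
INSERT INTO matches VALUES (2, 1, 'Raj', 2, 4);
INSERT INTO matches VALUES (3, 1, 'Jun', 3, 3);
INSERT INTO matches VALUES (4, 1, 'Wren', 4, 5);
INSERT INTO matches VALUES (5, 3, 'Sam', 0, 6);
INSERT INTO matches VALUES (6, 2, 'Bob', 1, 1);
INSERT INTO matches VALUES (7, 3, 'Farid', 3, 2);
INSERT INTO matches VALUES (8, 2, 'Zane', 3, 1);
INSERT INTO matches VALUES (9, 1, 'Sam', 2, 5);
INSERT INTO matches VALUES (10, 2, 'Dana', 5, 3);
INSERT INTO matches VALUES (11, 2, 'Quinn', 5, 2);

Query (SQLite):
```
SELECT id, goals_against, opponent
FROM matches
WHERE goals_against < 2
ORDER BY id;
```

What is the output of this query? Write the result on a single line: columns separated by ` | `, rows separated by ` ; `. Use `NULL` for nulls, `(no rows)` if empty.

goals_against < 2: ids {6, 8}

6 | 1 | Bob ; 8 | 1 | Zane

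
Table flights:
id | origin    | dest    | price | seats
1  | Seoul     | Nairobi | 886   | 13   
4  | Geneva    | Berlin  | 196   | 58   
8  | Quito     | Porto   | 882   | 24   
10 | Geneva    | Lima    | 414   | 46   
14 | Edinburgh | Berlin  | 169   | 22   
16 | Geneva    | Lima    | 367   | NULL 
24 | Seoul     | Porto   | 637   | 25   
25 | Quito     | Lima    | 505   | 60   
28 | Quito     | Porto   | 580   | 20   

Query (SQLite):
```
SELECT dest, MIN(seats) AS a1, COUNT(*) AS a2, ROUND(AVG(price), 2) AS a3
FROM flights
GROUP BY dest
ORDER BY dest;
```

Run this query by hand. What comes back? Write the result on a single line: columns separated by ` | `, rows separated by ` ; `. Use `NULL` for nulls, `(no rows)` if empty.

Group flights by dest.
Per group compute: MIN(seats), COUNT(*), ROUND(AVG(price), 2).
  Berlin: ids {4, 14} → MIN(seats)=22, COUNT(*)=2, ROUND(AVG(price), 2)=182.5
  Lima: ids {10, 16, 25} → MIN(seats)=46, COUNT(*)=3, ROUND(AVG(price), 2)=428.67
  Nairobi: ids {1} → MIN(seats)=13, COUNT(*)=1, ROUND(AVG(price), 2)=886
  Porto: ids {8, 24, 28} → MIN(seats)=20, COUNT(*)=3, ROUND(AVG(price), 2)=699.67

Berlin | 22 | 2 | 182.5 ; Lima | 46 | 3 | 428.67 ; Nairobi | 13 | 1 | 886 ; Porto | 20 | 3 | 699.67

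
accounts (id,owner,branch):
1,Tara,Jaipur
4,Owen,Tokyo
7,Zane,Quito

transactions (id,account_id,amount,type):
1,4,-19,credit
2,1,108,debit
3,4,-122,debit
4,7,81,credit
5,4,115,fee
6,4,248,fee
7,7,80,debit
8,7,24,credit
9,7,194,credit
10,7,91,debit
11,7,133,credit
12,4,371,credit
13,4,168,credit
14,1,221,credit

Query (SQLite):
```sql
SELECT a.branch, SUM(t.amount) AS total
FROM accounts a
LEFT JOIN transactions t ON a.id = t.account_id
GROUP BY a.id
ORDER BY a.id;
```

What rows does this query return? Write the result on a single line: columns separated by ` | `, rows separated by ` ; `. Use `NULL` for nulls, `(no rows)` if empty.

Jaipur | 329 ; Tokyo | 761 ; Quito | 603

LEFT JOIN keeps every accounts row; unmatched ones get NULL for transactions columns.
Group by accounts.id and compute SUM(t.amount). SUM over an all-NULL group is NULL.
  1: ids {2, 14} → SUM(t.amount)=329
  4: ids {1, 3, 5, 6, 12, 13} → SUM(t.amount)=761
  7: ids {4, 7, 8, 9, 10, 11} → SUM(t.amount)=603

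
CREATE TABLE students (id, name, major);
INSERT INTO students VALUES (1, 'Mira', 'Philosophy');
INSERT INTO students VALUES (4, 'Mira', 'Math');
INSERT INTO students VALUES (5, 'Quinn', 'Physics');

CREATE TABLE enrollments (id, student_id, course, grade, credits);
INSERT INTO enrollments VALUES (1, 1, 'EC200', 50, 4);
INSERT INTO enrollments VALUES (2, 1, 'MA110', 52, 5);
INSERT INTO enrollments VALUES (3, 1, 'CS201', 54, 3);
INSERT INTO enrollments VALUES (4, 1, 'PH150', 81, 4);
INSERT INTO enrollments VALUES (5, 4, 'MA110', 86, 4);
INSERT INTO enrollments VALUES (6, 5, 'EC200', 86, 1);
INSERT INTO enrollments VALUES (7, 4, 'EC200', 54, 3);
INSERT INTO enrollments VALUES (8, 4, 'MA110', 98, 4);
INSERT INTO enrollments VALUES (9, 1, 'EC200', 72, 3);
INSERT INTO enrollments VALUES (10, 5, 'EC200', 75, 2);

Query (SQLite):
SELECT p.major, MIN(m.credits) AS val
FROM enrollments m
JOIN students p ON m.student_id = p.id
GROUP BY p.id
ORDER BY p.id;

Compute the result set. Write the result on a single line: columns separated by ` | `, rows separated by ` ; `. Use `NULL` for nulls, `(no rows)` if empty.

Join each enrollments row to its students via student_id.
Group joined rows by students.id; compute MIN(m.credits) per group.
  1: ids {1, 2, 3, 4, 9} → MIN(m.credits)=3
  4: ids {5, 7, 8} → MIN(m.credits)=3
  5: ids {6, 10} → MIN(m.credits)=1

Philosophy | 3 ; Math | 3 ; Physics | 1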